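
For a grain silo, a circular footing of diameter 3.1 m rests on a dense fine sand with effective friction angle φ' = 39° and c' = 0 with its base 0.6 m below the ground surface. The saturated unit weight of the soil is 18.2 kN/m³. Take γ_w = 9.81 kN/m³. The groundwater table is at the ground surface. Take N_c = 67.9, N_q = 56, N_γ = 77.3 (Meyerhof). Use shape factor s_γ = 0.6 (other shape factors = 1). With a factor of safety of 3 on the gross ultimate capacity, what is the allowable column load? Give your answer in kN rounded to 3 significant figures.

Water table at ground surface, so effective unit weight γ' = 18.2 − 9.81 = 8.39 kN/m³ is used throughout; overburden q = 8.39 × 0.6 = 5.034 kPa; the same γ' applies in the ½γBN_γ term.
Surcharge term q·N_q = 5.034 × 56 = 281.9 kPa; self-weight term 0.5·γ·B·N_γ·s_γ = 0.5 × 8.39 × 3.1 × 77.3 × 0.6 = 603.15 kPa.
q_ult = 281.9 + 603.15 = 885.05 kPa.
Gross allowable pressure q_all = 885.05 / 3 = 295.02 kPa.
Footing area = 7.5477 m², so allowable column load = 295.02 × 7.5477 = 2226.7 kN.

P_all ≈ 2230 kN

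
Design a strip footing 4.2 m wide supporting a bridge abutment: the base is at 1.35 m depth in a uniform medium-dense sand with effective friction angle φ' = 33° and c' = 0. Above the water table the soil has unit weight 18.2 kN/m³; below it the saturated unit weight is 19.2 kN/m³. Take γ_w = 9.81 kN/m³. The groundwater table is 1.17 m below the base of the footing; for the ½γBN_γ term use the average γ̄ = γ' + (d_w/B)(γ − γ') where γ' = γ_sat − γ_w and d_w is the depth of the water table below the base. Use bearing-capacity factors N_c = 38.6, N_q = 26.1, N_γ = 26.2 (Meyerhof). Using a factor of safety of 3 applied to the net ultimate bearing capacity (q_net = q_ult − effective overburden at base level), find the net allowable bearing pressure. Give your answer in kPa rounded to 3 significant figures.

q_all(net) ≈ 423 kPa

Effective surcharge at the founding depth q = γ·D_f = 18.2 × 1.35 = 24.57 kPa.
With d_w = 1.17 m < B, γ̄ = 9.39 + (1.17/4.2) × (18.2 − 9.39) = 11.844 kN/m³.
q_ult = q·N_q + 0.5·γ·B·N_γ
     = 24.57 × 26.1 + 0.5 × 11.844 × 4.2 × 26.2
     = 641.28 + 651.67 = 1292.9 kPa.
Net ultimate: q_net = 1292.9 − 24.57 = 1268.4 kPa.
q_all(net) = 1268.4 / 3 = 422.79 kPa.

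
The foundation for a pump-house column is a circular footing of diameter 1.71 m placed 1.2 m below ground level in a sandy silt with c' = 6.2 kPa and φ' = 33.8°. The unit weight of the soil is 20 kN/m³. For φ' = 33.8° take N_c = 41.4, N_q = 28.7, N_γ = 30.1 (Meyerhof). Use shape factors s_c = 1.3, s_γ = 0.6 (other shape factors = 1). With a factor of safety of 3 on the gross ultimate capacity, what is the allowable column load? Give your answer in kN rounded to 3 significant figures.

q = γ·D_f = 20 × 1.2 = 24 kPa.
c·N_c·s_c = 6.2 × 41.4 × 1.3 = 333.68 kPa
q·N_q = 24 × 28.7 = 688.8 kPa
0.5·γ·B·N_γ·s_γ = 0.5 × 20 × 1.71 × 30.1 × 0.6 = 308.83 kPa
q_ult = 333.68 + 688.8 + 308.83 = 1331.3 kPa.
Gross allowable pressure q_all = 1331.3 / 3 = 443.77 kPa.
Footing area = 2.2966 m², so allowable column load = 443.77 × 2.2966 = 1019.2 kN.

P_all ≈ 1020 kN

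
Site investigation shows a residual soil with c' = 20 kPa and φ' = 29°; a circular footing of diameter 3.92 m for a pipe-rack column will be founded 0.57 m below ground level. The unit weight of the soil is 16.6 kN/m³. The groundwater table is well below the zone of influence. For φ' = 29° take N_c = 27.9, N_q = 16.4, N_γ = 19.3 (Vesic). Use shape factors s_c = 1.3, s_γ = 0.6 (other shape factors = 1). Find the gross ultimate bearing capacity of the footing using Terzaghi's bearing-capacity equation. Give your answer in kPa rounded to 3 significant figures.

q_ult ≈ 1260 kPa

q = γ·D_f = 16.6 × 0.57 = 9.462 kPa.
c·N_c·s_c = 20 × 27.9 × 1.3 = 725.4 kPa
q·N_q = 9.462 × 16.4 = 155.18 kPa
0.5·γ·B·N_γ·s_γ = 0.5 × 16.6 × 3.92 × 19.3 × 0.6 = 376.77 kPa
q_ult = 725.4 + 155.18 + 376.77 = 1257.3 kPa.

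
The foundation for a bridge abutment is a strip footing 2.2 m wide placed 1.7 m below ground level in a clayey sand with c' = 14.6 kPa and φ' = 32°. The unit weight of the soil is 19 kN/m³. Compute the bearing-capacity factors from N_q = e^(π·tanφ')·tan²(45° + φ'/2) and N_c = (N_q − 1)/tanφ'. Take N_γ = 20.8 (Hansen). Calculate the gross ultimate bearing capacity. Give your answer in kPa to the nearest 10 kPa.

q_ult ≈ 1700 kPa

tan32° = 0.6249, so N_q = e^(π×0.6249)·tan²(61°) = 7.121 × 3.255 = 23.18.
N_c = (23.18 − 1)/tan32° = 35.49.
q = γ·D_f = 19 × 1.7 = 32.3 kPa.
c·N_c = 14.6 × 35.49 = 518.16 kPa
q·N_q = 32.3 × 23.177 = 748.61 kPa
0.5·γ·B·N_γ = 0.5 × 19 × 2.2 × 20.8 = 434.72 kPa
q_ult = 518.16 + 748.61 + 434.72 = 1701.5 kPa.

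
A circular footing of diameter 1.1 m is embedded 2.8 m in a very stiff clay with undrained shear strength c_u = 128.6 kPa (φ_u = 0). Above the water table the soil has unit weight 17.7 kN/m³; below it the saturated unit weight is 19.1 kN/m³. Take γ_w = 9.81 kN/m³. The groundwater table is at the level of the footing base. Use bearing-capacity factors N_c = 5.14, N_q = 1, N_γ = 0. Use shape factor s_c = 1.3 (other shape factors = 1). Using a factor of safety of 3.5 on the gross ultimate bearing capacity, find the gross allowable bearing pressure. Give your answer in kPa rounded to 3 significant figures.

q_all ≈ 260 kPa

q = γ·D_f = 17.7 × 2.8 = 49.56 kPa.
c·N_c·s_c = 128.6 × 5.14 × 1.3 = 859.31 kPa
q·N_q = 49.56 × 1 = 49.56 kPa
q_ult = 859.31 + 49.56 = 908.87 kPa.
q_all = 908.87 / 3.5 = 259.68 kPa.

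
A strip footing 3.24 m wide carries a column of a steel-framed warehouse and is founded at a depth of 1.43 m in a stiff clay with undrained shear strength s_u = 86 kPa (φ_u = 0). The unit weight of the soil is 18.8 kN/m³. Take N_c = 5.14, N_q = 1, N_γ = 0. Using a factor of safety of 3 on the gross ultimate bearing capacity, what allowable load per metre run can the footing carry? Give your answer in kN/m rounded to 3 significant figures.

≈ 506 kN/m

q = γ·D_f = 18.8 × 1.43 = 26.884 kPa.
c·N_c = 86 × 5.14 = 442.04 kPa
q·N_q = 26.884 × 1 = 26.884 kPa
q_ult = 442.04 + 26.884 = 468.92 kPa.
Gross allowable pressure q_all = 468.92 / 3 = 156.31 kPa.
Allowable wall load = q_all × B = 156.31 × 3.24 = 506.44 kN per metre run.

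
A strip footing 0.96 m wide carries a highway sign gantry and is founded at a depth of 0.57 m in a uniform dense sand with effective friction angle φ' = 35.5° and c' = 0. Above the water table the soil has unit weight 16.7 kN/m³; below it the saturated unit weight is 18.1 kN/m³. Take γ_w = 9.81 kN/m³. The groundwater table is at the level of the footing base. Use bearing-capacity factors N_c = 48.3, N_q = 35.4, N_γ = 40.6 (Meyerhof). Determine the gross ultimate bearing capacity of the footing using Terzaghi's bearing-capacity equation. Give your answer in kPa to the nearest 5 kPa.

Effective surcharge at the founding depth q = γ·D_f = 16.7 × 0.57 = 9.519 kPa.
The water table coincides with the base, so in the self-weight term γ → γ' = 8.29 kN/m³.
q_ult = q·N_q + 0.5·γ·B·N_γ
     = 9.519 × 35.4 + 0.5 × 8.29 × 0.96 × 40.6
     = 336.97 + 161.56 = 498.53 kPa.

q_ult ≈ 500 kPa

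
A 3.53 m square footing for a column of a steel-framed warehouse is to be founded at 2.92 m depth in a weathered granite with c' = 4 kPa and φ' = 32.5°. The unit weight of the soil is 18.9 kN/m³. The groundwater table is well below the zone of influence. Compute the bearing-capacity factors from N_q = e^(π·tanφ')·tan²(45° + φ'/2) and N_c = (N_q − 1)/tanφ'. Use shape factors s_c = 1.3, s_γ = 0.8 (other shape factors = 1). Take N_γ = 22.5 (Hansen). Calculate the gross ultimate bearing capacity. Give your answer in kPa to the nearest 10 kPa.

q_ult ≈ 2150 kPa

tan32.5° = 0.6371, so N_q = e^(π×0.6371)·tan²(61.25°) = 7.4 × 3.322 = 24.58.
N_c = (24.58 − 1)/tan32.5° = 37.02.
Effective surcharge at the founding depth q = γ·D_f = 18.9 × 2.92 = 55.188 kPa.
q_ult = c·N_c·s_c + q·N_q + 0.5·γ·B·N_γ·s_γ
     = 4 × 37.02 × 1.3 + 55.188 × 24.585 + 0.5 × 18.9 × 3.53 × 22.5 × 0.8
     = 192.51 + 1356.8 + 600.45 = 2149.7 kPa.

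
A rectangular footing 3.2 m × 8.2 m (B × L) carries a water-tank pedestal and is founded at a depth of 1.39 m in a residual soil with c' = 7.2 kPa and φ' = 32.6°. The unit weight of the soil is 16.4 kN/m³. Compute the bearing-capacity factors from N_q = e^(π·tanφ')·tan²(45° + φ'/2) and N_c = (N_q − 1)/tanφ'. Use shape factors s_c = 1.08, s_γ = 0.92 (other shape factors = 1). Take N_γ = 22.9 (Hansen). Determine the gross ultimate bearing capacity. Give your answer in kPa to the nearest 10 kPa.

q_ult ≈ 1410 kPa

tan32.6° = 0.6395, so N_q = e^(π×0.6395)·tan²(61.3°) = 7.457 × 3.336 = 24.88.
N_c = (24.88 − 1)/tan32.6° = 37.34.
Effective surcharge at the founding depth q = γ·D_f = 16.4 × 1.39 = 22.796 kPa.
q_ult = c·N_c·s_c + q·N_q + 0.5·γ·B·N_γ·s_γ
     = 7.2 × 37.337 × 1.08 + 22.796 × 24.878 + 0.5 × 16.4 × 3.2 × 22.9 × 0.92
     = 290.33 + 567.11 + 552.82 = 1410.3 kPa.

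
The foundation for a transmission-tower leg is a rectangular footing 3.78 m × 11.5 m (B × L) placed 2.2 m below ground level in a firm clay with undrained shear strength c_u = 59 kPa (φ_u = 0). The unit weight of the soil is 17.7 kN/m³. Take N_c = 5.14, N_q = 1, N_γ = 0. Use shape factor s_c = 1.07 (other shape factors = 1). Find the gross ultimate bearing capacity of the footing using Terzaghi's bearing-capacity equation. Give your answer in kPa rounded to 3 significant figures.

Overburden at base level: q = 17.7 × 2.2 = 38.94 kPa.
Cohesion term c·N_c·s_c = 59 × 5.14 × 1.07 = 324.49 kPa; surcharge term q·N_q = 38.94 × 1 = 38.94 kPa.
q_ult = 324.49 + 38.94 = 363.43 kPa.

q_ult ≈ 363 kPa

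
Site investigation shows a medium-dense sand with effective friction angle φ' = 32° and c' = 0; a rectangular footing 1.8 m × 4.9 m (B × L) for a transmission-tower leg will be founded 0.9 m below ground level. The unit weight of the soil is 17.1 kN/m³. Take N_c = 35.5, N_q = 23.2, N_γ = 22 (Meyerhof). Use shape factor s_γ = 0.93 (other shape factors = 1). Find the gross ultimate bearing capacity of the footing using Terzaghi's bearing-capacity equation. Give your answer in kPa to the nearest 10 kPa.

Effective surcharge at the founding depth q = γ·D_f = 17.1 × 0.9 = 15.39 kPa.
q_ult = q·N_q + 0.5·γ·B·N_γ·s_γ
     = 15.39 × 23.2 + 0.5 × 17.1 × 1.8 × 22 × 0.93
     = 357.05 + 314.88 = 671.93 kPa.

q_ult ≈ 670 kPa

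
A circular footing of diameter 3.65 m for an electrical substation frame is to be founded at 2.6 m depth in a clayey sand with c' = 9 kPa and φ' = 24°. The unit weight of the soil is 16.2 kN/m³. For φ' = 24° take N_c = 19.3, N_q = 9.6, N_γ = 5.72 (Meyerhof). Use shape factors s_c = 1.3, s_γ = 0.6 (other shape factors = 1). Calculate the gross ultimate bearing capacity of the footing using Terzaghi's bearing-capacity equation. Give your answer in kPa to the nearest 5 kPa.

Overburden at base level: q = 16.2 × 2.6 = 42.12 kPa.
Cohesion term c·N_c·s_c = 9 × 19.3 × 1.3 = 225.81 kPa; surcharge term q·N_q = 42.12 × 9.6 = 404.35 kPa; self-weight term 0.5·γ·B·N_γ·s_γ = 0.5 × 16.2 × 3.65 × 5.72 × 0.6 = 101.47 kPa.
q_ult = 225.81 + 404.35 + 101.47 = 731.63 kPa.

q_ult ≈ 730 kPa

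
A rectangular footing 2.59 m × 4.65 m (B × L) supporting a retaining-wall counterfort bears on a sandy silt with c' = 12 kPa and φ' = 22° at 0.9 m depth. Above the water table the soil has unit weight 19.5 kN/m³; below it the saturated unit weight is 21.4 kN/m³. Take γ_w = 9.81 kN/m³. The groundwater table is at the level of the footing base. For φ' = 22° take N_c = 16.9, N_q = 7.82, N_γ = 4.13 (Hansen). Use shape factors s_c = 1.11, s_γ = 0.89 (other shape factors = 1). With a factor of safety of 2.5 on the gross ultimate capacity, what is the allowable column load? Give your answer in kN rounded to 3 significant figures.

P_all ≈ 2010 kN

Overburden at base level: q = 19.5 × 0.9 = 17.55 kPa.
Below the base the soil is submerged, so the ½γBN_γ term uses γ' = 21.4 − 9.81 = 11.59 kN/m³.
Cohesion term c·N_c·s_c = 12 × 16.9 × 1.11 = 225.11 kPa; surcharge term q·N_q = 17.55 × 7.82 = 137.24 kPa; self-weight term 0.5·γ·B·N_γ·s_γ = 0.5 × 11.59 × 2.59 × 4.13 × 0.89 = 55.169 kPa.
q_ult = 225.11 + 137.24 + 55.169 = 417.52 kPa.
Gross allowable pressure q_all = 417.52 / 2.5 = 167.01 kPa.
Footing area = 12.0435 m², so allowable column load = 167.01 × 12.0435 = 2011.4 kN.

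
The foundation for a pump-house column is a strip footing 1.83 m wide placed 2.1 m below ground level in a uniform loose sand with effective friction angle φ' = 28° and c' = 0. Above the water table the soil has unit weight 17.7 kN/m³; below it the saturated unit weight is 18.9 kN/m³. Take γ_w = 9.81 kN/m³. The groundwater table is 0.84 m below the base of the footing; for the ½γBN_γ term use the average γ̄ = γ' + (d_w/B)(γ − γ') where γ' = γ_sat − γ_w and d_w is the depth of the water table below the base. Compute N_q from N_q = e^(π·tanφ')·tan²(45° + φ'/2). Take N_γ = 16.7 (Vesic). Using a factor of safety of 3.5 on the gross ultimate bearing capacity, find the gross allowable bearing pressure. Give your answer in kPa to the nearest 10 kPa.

q_all ≈ 210 kPa

N_q = e^(π·tan28°)·tan²(59°) = 14.72.
Effective surcharge at the founding depth q = γ·D_f = 17.7 × 2.1 = 37.17 kPa.
With d_w = 0.84 m < B, γ̄ = 9.09 + (0.84/1.83) × (17.7 − 9.09) = 13.042 kN/m³.
q_ult = q·N_q + 0.5·γ·B·N_γ
     = 37.17 × 14.72 + 0.5 × 13.042 × 1.83 × 16.7
     = 547.14 + 199.29 = 746.43 kPa.
q_all = 746.43 / 3.5 = 213.27 kPa.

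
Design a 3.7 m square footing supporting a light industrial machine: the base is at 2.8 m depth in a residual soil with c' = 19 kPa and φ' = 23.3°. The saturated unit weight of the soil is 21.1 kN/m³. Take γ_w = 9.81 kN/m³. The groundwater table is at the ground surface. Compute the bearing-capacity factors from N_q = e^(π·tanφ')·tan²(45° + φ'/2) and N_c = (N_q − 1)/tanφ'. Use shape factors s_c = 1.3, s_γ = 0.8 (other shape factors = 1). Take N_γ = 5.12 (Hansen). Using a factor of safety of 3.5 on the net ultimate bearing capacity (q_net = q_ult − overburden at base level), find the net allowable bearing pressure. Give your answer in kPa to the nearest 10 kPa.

N_q = e^(π·tan23.3°)·tan²(56.65°) = 8.93; N_c = (N_q − 1)/tanφ' = 18.42.
γ' = 21.1 − 9.81 = 11.29 kN/m³ (submerged throughout). q = 11.29 × 2.8 = 31.612 kPa; the same γ' applies in the ½γBN_γ term.
c·N_c·s_c = 19 × 18.419 × 1.3 = 454.95 kPa
q·N_q = 31.612 × 8.9325 = 282.37 kPa
0.5·γ·B·N_γ·s_γ = 0.5 × 11.29 × 3.7 × 5.12 × 0.8 = 85.551 kPa
q_ult = 454.95 + 282.37 + 85.551 = 822.88 kPa.
q_net = 822.88 − 31.612 = 791.27 kPa.
q_all(net) = 791.27 / 3.5 = 226.08 kPa.

q_all(net) ≈ 230 kPa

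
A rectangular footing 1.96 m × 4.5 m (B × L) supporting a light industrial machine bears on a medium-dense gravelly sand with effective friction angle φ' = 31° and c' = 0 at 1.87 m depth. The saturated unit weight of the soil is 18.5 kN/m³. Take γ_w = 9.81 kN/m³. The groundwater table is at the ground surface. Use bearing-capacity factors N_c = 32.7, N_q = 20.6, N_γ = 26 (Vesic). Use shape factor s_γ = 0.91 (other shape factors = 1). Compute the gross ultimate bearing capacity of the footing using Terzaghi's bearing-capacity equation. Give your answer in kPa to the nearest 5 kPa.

With the water table at the surface the whole profile is submerged: γ' = 18.5 − 9.81 = 8.69 kN/m³, so q = γ'·D_f = 16.25 kPa; the same γ' applies in the ½γBN_γ term.
q_ult = q·N_q + 0.5·γ·B·N_γ·s_γ
     = 16.25 × 20.6 + 0.5 × 8.69 × 1.96 × 26 × 0.91
     = 334.76 + 201.49 = 536.25 kPa.

q_ult ≈ 535 kPa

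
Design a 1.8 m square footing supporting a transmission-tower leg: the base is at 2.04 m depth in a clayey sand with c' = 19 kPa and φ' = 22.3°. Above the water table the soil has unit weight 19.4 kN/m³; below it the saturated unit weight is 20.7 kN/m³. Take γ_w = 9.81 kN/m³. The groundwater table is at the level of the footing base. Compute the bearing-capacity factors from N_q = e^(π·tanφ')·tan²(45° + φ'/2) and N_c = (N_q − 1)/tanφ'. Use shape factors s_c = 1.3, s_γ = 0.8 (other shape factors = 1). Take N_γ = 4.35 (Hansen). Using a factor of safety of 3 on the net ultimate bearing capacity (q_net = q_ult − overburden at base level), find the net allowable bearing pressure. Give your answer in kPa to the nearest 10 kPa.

N_q = e^(π·tan22.3°)·tan²(56.15°) = 8.06; N_c = (N_q − 1)/tanφ' = 17.22.
Effective surcharge at the founding depth q = γ·D_f = 19.4 × 2.04 = 39.576 kPa.
The water table coincides with the base, so in the self-weight term γ → γ' = 10.89 kN/m³.
q_ult = c·N_c·s_c + q·N_q + 0.5·γ·B·N_γ·s_γ
     = 19 × 17.222 × 1.3 + 39.576 × 8.0632 + 0.5 × 10.89 × 1.8 × 4.35 × 0.8
     = 425.38 + 319.11 + 34.107 = 778.6 kPa.
q_net = 778.6 − 39.576 = 739.02 kPa.
q_all(net) = 739.02 / 3 = 246.34 kPa.

q_all(net) ≈ 250 kPa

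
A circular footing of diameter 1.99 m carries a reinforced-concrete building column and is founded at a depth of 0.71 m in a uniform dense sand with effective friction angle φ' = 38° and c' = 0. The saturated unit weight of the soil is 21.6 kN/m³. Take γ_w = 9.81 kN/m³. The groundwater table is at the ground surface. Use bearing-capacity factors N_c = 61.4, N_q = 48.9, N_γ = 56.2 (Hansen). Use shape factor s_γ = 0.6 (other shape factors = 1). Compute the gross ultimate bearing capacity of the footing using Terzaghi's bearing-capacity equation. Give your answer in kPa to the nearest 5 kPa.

q_ult ≈ 805 kPa

Water table at ground surface, so effective unit weight γ' = 21.6 − 9.81 = 11.79 kN/m³ is used throughout; overburden q = 11.79 × 0.71 = 8.3709 kPa; the same γ' applies in the ½γBN_γ term.
Surcharge term q·N_q = 8.3709 × 48.9 = 409.34 kPa; self-weight term 0.5·γ·B·N_γ·s_γ = 0.5 × 11.79 × 1.99 × 56.2 × 0.6 = 395.57 kPa.
q_ult = 409.34 + 395.57 = 804.91 kPa.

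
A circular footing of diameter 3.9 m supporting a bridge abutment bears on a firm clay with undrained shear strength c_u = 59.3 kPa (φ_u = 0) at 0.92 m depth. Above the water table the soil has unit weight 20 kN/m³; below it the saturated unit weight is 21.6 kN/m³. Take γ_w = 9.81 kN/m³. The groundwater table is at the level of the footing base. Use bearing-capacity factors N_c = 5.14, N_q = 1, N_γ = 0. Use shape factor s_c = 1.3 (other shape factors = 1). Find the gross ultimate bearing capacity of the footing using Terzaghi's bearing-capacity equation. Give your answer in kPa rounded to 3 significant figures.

q_ult ≈ 415 kPa

q = γ·D_f = 20 × 0.92 = 18.4 kPa.
c·N_c·s_c = 59.3 × 5.14 × 1.3 = 396.24 kPa
q·N_q = 18.4 × 1 = 18.4 kPa
q_ult = 396.24 + 18.4 = 414.64 kPa.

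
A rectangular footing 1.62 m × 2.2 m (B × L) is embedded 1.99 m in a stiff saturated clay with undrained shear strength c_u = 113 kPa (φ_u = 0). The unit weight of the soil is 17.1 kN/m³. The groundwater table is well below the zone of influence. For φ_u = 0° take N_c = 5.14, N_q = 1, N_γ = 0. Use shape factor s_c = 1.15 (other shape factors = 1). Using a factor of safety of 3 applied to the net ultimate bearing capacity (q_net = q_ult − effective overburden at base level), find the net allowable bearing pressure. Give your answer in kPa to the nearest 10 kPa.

q = γ·D_f = 17.1 × 1.99 = 34.029 kPa.
c·N_c·s_c = 113 × 5.14 × 1.15 = 667.94 kPa
q·N_q = 34.029 × 1 = 34.029 kPa
q_ult = 667.94 + 34.029 = 701.97 kPa.
Net ultimate: q_net = 701.97 − 34.029 = 667.94 kPa.
q_all(net) = 667.94 / 3 = 222.65 kPa.

q_all(net) ≈ 220 kPa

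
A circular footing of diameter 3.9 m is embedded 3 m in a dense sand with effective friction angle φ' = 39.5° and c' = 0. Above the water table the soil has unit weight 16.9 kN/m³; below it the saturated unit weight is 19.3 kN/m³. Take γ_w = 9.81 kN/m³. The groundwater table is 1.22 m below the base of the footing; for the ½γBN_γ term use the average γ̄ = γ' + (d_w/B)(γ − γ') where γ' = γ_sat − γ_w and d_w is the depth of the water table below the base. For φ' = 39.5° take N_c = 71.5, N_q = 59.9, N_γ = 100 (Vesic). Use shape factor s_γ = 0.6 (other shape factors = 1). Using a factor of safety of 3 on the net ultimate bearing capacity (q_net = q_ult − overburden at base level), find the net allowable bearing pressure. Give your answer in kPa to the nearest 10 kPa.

Effective surcharge at the founding depth q = γ·D_f = 16.9 × 3 = 50.7 kPa.
With d_w = 1.22 m < B, γ̄ = 9.49 + (1.22/3.9) × (16.9 − 9.49) = 11.808 kN/m³.
q_ult = q·N_q + 0.5·γ·B·N_γ·s_γ
     = 50.7 × 59.9 + 0.5 × 11.808 × 3.9 × 100 × 0.6
     = 3036.9 + 1381.5 = 4418.5 kPa.
q_net = 4418.5 − 50.7 = 4367.8 kPa.
q_all(net) = 4367.8 / 3 = 1455.9 kPa.

q_all(net) ≈ 1460 kPa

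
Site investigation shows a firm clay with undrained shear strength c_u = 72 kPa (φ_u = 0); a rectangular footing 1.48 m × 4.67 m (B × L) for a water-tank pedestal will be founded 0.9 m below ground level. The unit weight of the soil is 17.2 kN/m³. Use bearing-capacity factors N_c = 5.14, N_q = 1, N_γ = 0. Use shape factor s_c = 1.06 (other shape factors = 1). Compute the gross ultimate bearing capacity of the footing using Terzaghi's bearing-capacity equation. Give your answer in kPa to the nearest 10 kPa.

Overburden at base level: q = 17.2 × 0.9 = 15.48 kPa.
Cohesion term c·N_c·s_c = 72 × 5.14 × 1.06 = 392.28 kPa; surcharge term q·N_q = 15.48 × 1 = 15.48 kPa.
q_ult = 392.28 + 15.48 = 407.76 kPa.

q_ult ≈ 410 kPa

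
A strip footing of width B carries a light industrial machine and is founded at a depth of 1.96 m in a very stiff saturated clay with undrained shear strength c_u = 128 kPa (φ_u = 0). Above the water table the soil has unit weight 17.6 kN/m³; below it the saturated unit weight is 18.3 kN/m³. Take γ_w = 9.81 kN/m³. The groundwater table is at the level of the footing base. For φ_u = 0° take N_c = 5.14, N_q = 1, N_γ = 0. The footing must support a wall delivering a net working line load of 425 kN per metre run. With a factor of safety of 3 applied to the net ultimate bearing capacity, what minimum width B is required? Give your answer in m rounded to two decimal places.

B = 1.94 m

Overburden at base level: q = 17.6 × 1.96 = 34.496 kPa.
Cohesion term c·N_c = 128 × 5.14 = 657.92 kPa; surcharge term q·N_q = 34.496 × 1 = 34.496 kPa.
q_ult = 657.92 + 34.496 = 692.42 kPa.
For φ = 0 the ½γBN_γ term vanishes, so q_ult is independent of B. q_net = 692.42 − 34.496 = 657.92 kPa; q_all(net) = 657.92/3 = 219.31 kPa.
Required width B = w / q_all(net) = 425 / 219.31 = 1.938 m.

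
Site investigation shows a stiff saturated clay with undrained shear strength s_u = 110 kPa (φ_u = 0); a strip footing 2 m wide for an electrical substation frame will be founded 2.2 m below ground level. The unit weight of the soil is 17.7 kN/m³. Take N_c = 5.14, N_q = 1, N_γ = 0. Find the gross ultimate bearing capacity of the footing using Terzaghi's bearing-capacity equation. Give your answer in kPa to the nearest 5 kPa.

q_ult ≈ 605 kPa

Effective surcharge at the founding depth q = γ·D_f = 17.7 × 2.2 = 38.94 kPa.
q_ult = c·N_c + q·N_q
     = 110 × 5.14 + 38.94 × 1
     = 565.4 + 38.94 = 604.34 kPa.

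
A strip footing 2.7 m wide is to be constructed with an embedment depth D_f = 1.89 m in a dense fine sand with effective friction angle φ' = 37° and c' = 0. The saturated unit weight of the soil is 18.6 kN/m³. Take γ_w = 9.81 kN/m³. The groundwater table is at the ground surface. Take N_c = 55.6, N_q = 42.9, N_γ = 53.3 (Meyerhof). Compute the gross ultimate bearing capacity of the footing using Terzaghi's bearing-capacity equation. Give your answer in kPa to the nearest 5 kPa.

γ' = 18.6 − 9.81 = 8.79 kN/m³ (submerged throughout). q = 8.79 × 1.89 = 16.613 kPa; the same γ' applies in the ½γBN_γ term.
q·N_q = 16.613 × 42.9 = 712.7 kPa
0.5·γ·B·N_γ = 0.5 × 8.79 × 2.7 × 53.3 = 632.48 kPa
q_ult = 712.7 + 632.48 = 1345.2 kPa.

q_ult ≈ 1345 kPa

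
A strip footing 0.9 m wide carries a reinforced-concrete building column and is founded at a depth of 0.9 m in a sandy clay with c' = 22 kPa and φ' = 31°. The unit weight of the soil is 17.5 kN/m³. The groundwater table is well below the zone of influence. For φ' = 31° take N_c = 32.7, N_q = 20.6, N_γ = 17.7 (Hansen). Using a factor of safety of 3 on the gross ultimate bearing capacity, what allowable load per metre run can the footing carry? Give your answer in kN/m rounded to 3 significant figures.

≈ 355 kN/m

Overburden at base level: q = 17.5 × 0.9 = 15.75 kPa.
Cohesion term c·N_c = 22 × 32.7 = 719.4 kPa; surcharge term q·N_q = 15.75 × 20.6 = 324.45 kPa; self-weight term 0.5·γ·B·N_γ = 0.5 × 17.5 × 0.9 × 17.7 = 139.39 kPa.
q_ult = 719.4 + 324.45 + 139.39 = 1183.2 kPa.
Gross allowable pressure q_all = 1183.2 / 3 = 394.41 kPa.
Allowable wall load = q_all × B = 394.41 × 0.9 = 354.97 kN per metre run.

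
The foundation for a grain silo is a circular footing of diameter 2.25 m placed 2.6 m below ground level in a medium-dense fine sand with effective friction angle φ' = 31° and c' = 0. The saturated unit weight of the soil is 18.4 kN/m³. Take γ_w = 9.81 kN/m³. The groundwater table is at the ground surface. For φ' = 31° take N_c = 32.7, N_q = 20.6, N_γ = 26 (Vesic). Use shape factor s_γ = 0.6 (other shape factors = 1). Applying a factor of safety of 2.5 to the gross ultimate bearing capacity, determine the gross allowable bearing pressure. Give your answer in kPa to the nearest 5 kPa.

Water table at ground surface, so effective unit weight γ' = 18.4 − 9.81 = 8.59 kN/m³ is used throughout; overburden q = 8.59 × 2.6 = 22.334 kPa; the same γ' applies in the ½γBN_γ term.
Surcharge term q·N_q = 22.334 × 20.6 = 460.08 kPa; self-weight term 0.5·γ·B·N_γ·s_γ = 0.5 × 8.59 × 2.25 × 26 × 0.6 = 150.75 kPa.
q_ult = 460.08 + 150.75 = 610.83 kPa.
q_all = q_ult / FS = 610.83 / 2.5 = 244.33 kPa.

q_all ≈ 245 kPa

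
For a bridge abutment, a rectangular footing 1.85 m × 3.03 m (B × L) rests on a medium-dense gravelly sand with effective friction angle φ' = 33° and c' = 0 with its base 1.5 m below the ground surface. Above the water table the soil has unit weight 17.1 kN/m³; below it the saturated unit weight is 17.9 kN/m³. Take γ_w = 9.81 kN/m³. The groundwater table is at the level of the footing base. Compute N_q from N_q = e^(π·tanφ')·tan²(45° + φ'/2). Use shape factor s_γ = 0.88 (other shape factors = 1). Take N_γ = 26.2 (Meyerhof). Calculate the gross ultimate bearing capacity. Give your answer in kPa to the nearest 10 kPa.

tan33° = 0.6494, so N_q = e^(π×0.6494)·tan²(61.5°) = 7.692 × 3.392 = 26.09.
Overburden at base level: q = 17.1 × 1.5 = 25.65 kPa.
Below the base the soil is submerged, so the ½γBN_γ term uses γ' = 17.9 − 9.81 = 8.09 kN/m³.
Surcharge term q·N_q = 25.65 × 26.092 = 669.26 kPa; self-weight term 0.5·γ·B·N_γ·s_γ = 0.5 × 8.09 × 1.85 × 26.2 × 0.88 = 172.53 kPa.
q_ult = 669.26 + 172.53 = 841.79 kPa.

q_ult ≈ 840 kPa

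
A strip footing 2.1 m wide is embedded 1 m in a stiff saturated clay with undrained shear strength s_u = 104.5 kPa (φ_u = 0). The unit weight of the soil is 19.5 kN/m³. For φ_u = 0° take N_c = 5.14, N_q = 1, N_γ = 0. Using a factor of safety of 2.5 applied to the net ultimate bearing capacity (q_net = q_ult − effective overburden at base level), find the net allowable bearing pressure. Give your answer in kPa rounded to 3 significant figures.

q = γ·D_f = 19.5 × 1 = 19.5 kPa.
c·N_c = 104.5 × 5.14 = 537.13 kPa
q·N_q = 19.5 × 1 = 19.5 kPa
q_ult = 537.13 + 19.5 = 556.63 kPa.
Net ultimate: q_net = 556.63 − 19.5 = 537.13 kPa.
q_all(net) = 537.13 / 2.5 = 214.85 kPa.

q_all(net) ≈ 215 kPa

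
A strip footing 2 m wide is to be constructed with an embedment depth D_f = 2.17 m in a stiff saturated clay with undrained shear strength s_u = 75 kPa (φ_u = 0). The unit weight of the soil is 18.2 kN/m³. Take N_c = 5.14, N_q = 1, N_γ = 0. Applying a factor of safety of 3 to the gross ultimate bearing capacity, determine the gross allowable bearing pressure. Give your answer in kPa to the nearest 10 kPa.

Effective surcharge at the founding depth q = γ·D_f = 18.2 × 2.17 = 39.494 kPa.
q_ult = c·N_c + q·N_q
     = 75 × 5.14 + 39.494 × 1
     = 385.5 + 39.494 = 424.99 kPa.
q_all = q_ult / FS = 424.99 / 3 = 141.66 kPa.

q_all ≈ 140 kPa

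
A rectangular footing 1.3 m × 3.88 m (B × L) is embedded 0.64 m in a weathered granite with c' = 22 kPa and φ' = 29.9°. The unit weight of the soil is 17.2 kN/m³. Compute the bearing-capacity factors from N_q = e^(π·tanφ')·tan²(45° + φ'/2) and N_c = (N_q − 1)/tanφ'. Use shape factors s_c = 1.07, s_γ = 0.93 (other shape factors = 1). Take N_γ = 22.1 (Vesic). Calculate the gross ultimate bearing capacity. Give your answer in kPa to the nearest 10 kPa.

tan29.9° = 0.575, so N_q = e^(π×0.575)·tan²(59.95°) = 6.089 × 2.988 = 18.19.
N_c = (18.19 − 1)/tan29.9° = 29.9.
Effective surcharge at the founding depth q = γ·D_f = 17.2 × 0.64 = 11.008 kPa.
q_ult = c·N_c·s_c + q·N_q + 0.5·γ·B·N_γ·s_γ
     = 22 × 29.901 × 1.07 + 11.008 × 18.194 + 0.5 × 17.2 × 1.3 × 22.1 × 0.93
     = 703.87 + 200.28 + 229.78 = 1133.9 kPa.

q_ult ≈ 1130 kPa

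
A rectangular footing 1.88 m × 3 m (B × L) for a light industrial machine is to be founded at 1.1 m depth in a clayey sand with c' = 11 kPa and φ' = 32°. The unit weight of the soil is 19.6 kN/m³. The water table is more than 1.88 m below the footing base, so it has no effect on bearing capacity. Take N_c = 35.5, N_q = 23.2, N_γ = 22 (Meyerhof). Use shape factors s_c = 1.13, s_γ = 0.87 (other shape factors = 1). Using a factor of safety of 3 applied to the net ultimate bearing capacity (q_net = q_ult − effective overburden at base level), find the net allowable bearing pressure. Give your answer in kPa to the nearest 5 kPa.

q = γ·D_f = 19.6 × 1.1 = 21.56 kPa.
c·N_c·s_c = 11 × 35.5 × 1.13 = 441.26 kPa
q·N_q = 21.56 × 23.2 = 500.19 kPa
0.5·γ·B·N_γ·s_γ = 0.5 × 19.6 × 1.88 × 22 × 0.87 = 352.64 kPa
q_ult = 441.26 + 500.19 + 352.64 = 1294.1 kPa.
Net ultimate: q_net = 1294.1 − 21.56 = 1272.5 kPa.
q_all(net) = 1272.5 / 3 = 424.18 kPa.

q_all(net) ≈ 425 kPa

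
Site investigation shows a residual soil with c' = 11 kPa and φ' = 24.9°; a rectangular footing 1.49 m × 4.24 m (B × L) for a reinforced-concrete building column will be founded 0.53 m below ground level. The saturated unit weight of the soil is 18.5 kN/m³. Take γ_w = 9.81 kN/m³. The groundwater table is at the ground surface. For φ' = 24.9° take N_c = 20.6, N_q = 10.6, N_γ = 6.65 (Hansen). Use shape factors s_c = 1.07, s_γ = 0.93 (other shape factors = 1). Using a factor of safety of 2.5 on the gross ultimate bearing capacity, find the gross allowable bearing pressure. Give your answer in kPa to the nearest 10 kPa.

Water table at ground surface, so effective unit weight γ' = 18.5 − 9.81 = 8.69 kN/m³ is used throughout; overburden q = 8.69 × 0.53 = 4.6057 kPa; the same γ' applies in the ½γBN_γ term.
Cohesion term c·N_c·s_c = 11 × 20.6 × 1.07 = 242.46 kPa; surcharge term q·N_q = 4.6057 × 10.6 = 48.82 kPa; self-weight term 0.5·γ·B·N_γ·s_γ = 0.5 × 8.69 × 1.49 × 6.65 × 0.93 = 40.039 kPa.
q_ult = 242.46 + 48.82 + 40.039 = 331.32 kPa.
q_all = 331.32 / 2.5 = 132.53 kPa.

q_all ≈ 130 kPa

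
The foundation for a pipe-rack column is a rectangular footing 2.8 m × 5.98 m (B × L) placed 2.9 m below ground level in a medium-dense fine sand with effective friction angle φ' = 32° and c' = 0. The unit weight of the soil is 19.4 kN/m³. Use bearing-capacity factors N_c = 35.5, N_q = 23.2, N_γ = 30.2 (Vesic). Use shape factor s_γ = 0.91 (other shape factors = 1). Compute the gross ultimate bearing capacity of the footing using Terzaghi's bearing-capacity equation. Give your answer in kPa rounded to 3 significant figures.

q_ult ≈ 2050 kPa

Effective surcharge at the founding depth q = γ·D_f = 19.4 × 2.9 = 56.26 kPa.
q_ult = q·N_q + 0.5·γ·B·N_γ·s_γ
     = 56.26 × 23.2 + 0.5 × 19.4 × 2.8 × 30.2 × 0.91
     = 1305.2 + 746.41 = 2051.6 kPa.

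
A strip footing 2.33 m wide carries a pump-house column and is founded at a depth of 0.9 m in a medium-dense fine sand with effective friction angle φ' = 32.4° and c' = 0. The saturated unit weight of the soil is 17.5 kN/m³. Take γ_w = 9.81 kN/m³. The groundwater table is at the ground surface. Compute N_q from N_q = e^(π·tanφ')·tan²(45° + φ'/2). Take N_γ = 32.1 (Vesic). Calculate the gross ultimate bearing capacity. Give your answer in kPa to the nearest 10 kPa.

tan32.4° = 0.6346, so N_q = e^(π×0.6346)·tan²(61.2°) = 7.343 × 3.309 = 24.3.
Water table at ground surface, so effective unit weight γ' = 17.5 − 9.81 = 7.69 kN/m³ is used throughout; overburden q = 7.69 × 0.9 = 6.921 kPa; the same γ' applies in the ½γBN_γ term.
Surcharge term q·N_q = 6.921 × 24.295 = 168.15 kPa; self-weight term 0.5·γ·B·N_γ = 0.5 × 7.69 × 2.33 × 32.1 = 287.58 kPa.
q_ult = 168.15 + 287.58 = 455.73 kPa.

q_ult ≈ 460 kPa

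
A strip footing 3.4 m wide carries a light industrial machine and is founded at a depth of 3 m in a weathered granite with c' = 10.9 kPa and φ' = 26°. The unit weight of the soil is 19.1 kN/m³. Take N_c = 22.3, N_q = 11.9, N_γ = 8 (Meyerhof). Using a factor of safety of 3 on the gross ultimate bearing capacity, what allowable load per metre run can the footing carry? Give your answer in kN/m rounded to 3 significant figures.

≈ 1340 kN/m

q = γ·D_f = 19.1 × 3 = 57.3 kPa.
c·N_c = 10.9 × 22.3 = 243.07 kPa
q·N_q = 57.3 × 11.9 = 681.87 kPa
0.5·γ·B·N_γ = 0.5 × 19.1 × 3.4 × 8 = 259.76 kPa
q_ult = 243.07 + 681.87 + 259.76 = 1184.7 kPa.
Gross allowable pressure q_all = 1184.7 / 3 = 394.9 kPa.
Allowable wall load = q_all × B = 394.9 × 3.4 = 1342.7 kN per metre run.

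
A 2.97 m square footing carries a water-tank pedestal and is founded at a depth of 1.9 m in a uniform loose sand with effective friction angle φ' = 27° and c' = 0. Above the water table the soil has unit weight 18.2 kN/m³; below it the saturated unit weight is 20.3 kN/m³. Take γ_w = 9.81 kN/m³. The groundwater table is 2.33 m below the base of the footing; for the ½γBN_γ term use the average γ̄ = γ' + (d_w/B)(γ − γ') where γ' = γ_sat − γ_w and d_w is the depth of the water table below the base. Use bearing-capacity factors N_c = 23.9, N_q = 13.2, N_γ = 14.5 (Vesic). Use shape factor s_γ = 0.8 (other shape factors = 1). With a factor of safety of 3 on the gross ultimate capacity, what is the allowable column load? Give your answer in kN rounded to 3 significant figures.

P_all ≈ 2180 kN

Effective surcharge at the founding depth q = γ·D_f = 18.2 × 1.9 = 34.58 kPa.
With d_w = 2.33 m < B, γ̄ = 10.49 + (2.33/2.97) × (18.2 − 10.49) = 16.539 kN/m³.
q_ult = q·N_q + 0.5·γ·B·N_γ·s_γ
     = 34.58 × 13.2 + 0.5 × 16.539 × 2.97 × 14.5 × 0.8
     = 456.46 + 284.89 = 741.35 kPa.
Gross allowable pressure q_all = 741.35 / 3 = 247.12 kPa.
Footing area = 8.8209 m², so allowable column load = 247.12 × 8.8209 = 2179.8 kN.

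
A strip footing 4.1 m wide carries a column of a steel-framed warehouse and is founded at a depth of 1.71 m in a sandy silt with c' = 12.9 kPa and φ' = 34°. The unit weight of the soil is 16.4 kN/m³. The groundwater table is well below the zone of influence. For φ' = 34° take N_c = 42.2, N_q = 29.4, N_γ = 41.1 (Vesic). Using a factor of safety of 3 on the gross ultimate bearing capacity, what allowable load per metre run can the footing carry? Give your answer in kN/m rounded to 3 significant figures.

≈ 3760 kN/m

q = γ·D_f = 16.4 × 1.71 = 28.044 kPa.
c·N_c = 12.9 × 42.2 = 544.38 kPa
q·N_q = 28.044 × 29.4 = 824.49 kPa
0.5·γ·B·N_γ = 0.5 × 16.4 × 4.1 × 41.1 = 1381.8 kPa
q_ult = 544.38 + 824.49 + 1381.8 = 2750.7 kPa.
Gross allowable pressure q_all = 2750.7 / 3 = 916.89 kPa.
Allowable wall load = q_all × B = 916.89 × 4.1 = 3759.2 kN per metre run.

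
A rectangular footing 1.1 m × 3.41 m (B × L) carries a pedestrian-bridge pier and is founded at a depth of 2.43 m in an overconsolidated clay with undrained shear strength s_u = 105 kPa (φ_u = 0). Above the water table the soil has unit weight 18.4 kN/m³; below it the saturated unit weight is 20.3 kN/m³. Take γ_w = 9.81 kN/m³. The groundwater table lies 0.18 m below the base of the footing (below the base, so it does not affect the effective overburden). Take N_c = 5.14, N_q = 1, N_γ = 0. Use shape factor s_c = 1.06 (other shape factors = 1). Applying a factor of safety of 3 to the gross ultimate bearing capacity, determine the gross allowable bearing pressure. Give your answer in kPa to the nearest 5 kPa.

q = γ·D_f = 18.4 × 2.43 = 44.712 kPa.
c·N_c·s_c = 105 × 5.14 × 1.06 = 572.08 kPa
q·N_q = 44.712 × 1 = 44.712 kPa
q_ult = 572.08 + 44.712 = 616.79 kPa.
q_all = q_ult / FS = 616.79 / 3 = 205.6 kPa.

q_all ≈ 205 kPa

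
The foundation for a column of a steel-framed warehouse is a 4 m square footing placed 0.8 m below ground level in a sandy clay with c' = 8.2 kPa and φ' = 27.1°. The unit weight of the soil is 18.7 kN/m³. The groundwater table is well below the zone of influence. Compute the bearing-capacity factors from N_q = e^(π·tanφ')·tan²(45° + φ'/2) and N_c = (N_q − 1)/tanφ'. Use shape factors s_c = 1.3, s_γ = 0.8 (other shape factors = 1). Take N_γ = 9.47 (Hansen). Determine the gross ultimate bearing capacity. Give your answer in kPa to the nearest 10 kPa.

q_ult ≈ 740 kPa

tan27.1° = 0.5117, so N_q = e^(π×0.5117)·tan²(58.55°) = 4.991 × 2.673 = 13.34.
N_c = (13.34 − 1)/tan27.1° = 24.12.
q = γ·D_f = 18.7 × 0.8 = 14.96 kPa.
c·N_c·s_c = 8.2 × 24.12 × 1.3 = 257.12 kPa
q·N_q = 14.96 × 13.343 = 199.61 kPa
0.5·γ·B·N_γ·s_γ = 0.5 × 18.7 × 4 × 9.47 × 0.8 = 283.34 kPa
q_ult = 257.12 + 199.61 + 283.34 = 740.07 kPa.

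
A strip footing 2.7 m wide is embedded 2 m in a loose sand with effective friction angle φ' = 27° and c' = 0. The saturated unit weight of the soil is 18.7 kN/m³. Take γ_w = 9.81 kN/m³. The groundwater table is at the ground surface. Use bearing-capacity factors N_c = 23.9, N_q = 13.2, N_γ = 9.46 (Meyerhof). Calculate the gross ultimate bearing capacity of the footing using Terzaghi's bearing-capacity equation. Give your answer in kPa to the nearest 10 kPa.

q_ult ≈ 350 kPa

γ' = 18.7 − 9.81 = 8.89 kN/m³ (submerged throughout). q = 8.89 × 2 = 17.78 kPa; the same γ' applies in the ½γBN_γ term.
q·N_q = 17.78 × 13.2 = 234.7 kPa
0.5·γ·B·N_γ = 0.5 × 8.89 × 2.7 × 9.46 = 113.53 kPa
q_ult = 234.7 + 113.53 = 348.23 kPa.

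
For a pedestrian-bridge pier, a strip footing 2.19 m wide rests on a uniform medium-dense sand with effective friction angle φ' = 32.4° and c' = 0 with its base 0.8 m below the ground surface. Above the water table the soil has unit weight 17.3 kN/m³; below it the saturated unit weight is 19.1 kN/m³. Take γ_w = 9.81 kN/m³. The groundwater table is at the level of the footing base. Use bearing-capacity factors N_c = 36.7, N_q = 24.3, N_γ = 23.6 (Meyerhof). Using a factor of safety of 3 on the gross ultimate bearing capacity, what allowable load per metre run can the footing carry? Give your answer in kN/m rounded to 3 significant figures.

Effective surcharge at the founding depth q = γ·D_f = 17.3 × 0.8 = 13.84 kPa.
The water table coincides with the base, so in the self-weight term γ → γ' = 9.29 kN/m³.
q_ult = q·N_q + 0.5·γ·B·N_γ
     = 13.84 × 24.3 + 0.5 × 9.29 × 2.19 × 23.6
     = 336.31 + 240.07 = 576.38 kPa.
Gross allowable pressure q_all = 576.38 / 3 = 192.13 kPa.
Allowable wall load = q_all × B = 192.13 × 2.19 = 420.76 kN per metre run.

≈ 421 kN/m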